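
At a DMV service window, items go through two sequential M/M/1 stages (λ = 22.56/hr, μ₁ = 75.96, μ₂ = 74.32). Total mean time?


Each node sees arrival rate λ = 22.56/hr (tandem ⇒ throughput preserved).
W₁ = 1/(μ₁−λ) = 1/(75.96−22.56) = 0.01873 hr
W₂ = 1/(μ₂−λ) = 1/(74.32−22.56) = 0.01932 hr
W_total = W₁ + W₂ = 0.01873 + 0.01932 = 0.03805 hr

Final: 0.03805 hr


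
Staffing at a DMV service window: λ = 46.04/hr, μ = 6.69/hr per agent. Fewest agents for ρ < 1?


Stability requires cμ > λ ⇔ c > λ/μ.
λ/μ = 46.04/6.69 = 6.8819
Minimum integer c = ⌊6.8819⌋ + 1 = 7
Check: 7·6.69 = 46.83 > 46.04, while 6·6.69 = 40.14 ≤ 46.04

Final: 7 servers


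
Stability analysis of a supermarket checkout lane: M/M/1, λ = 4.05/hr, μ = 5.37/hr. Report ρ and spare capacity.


Total capacity cμ = 1·5.37 = 5.37/hr
ρ = λ/(cμ) = 4.05/5.37 = 0.7542
Stable ⇔ ρ < 1: YES
Spare capacity = cμ − λ = 5.37 − 4.05 = 1.32/hr

Final: ρ = 0.7542; stable; margin = 1.32/hr


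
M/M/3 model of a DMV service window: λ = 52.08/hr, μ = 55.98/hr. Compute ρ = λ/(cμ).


ρ = λ/(cμ) = 52.08/(3·55.98) = 52.08/167.94 = 0.3101

Final: 0.3101


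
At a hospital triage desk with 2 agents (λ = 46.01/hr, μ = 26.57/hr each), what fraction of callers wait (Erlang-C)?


a = λ/μ = 1.7317; ρ = a/2 = 0.8658
P₀ = 0.071911 (from M/M/c formula)
C(c,a) = [a^c/(c!(1−ρ))]·P₀ = [2.99862/(2·0.1342)]·0.071911
= 11.17438·0.071911 = 0.803563

Final: 0.803563


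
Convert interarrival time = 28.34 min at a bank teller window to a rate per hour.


λ = 1/(interarrival time) in consistent units.
1 hour = 60 min, so λ = 60/28.34 = 2.1171 per hour

Final: 2.1171 /hr


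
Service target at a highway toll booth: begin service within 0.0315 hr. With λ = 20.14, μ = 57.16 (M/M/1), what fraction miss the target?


ρ = 20.14/57.16 = 0.3523
P(Wq > t) = ρ·e^{−(μ−λ)t} = 0.3523·e^{−1.1661}
= 0.3523·0.311570 = 0.109780

Final: 0.109780


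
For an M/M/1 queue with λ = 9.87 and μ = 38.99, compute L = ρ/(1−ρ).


ρ = λ/μ = 9.87/38.99 = 0.2531
L = ρ/(1−ρ) = 0.2531/(1 − 0.2531) = 0.2531/0.7469 = 0.3389

Final: 0.3389


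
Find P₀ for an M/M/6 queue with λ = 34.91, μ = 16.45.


a = λ/μ = 34.91/16.45 = 2.1222; ρ = a/c = 0.3537
Σ_{k=0}^{5} a^k/k! (terms k=0..5) = 1.00000 + 2.12219 + 2.25184 + 1.59294 + 0.84513 + 0.35871 = 8.17081
Tail: a^6/(6!(1−ρ)) = 91.34898/(720·0.6463) = 0.19631
P₀ = 1/(8.17081 + 0.19631) = 1/8.36712 = 0.119515

Final: 0.119515


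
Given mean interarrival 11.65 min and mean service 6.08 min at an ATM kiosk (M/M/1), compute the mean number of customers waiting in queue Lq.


λ = 60/11.65 = 5.1502 /hr
μ = 60/6.08 = 9.8684 /hr
ρ = λ/μ = 5.1502/9.8684 = 0.5219
Lq = ρ²/(1−ρ) = 0.2724/0.4781 = 0.5697

Final: 0.5697


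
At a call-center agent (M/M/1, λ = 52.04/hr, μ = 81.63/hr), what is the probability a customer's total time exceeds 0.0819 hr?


W ~ Exponential(μ−λ) for M/M/1.
μ − λ = 81.63 − 52.04 = 29.5900
P(W > t) = e^{−(μ−λ)t} = e^{−2.4234} = 0.088618

Final: 0.088618


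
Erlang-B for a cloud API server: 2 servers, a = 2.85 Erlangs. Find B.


B(c,a) = (a^c/c!) / Σ_{k=0}^{c} a^k/k!
a^2/2! = 4.061250
Σ terms (k=0..2): 1.00000 + 2.85000 + 4.06125 = 7.911250
B = 4.061250/7.911250 = 0.513351

Final: 0.513351


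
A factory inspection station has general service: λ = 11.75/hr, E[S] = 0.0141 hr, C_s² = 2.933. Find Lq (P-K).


ρ = λ·E[S] = 11.75·0.0141 = 0.1657
Lq = ρ²(1+C_s²)/(2(1−ρ)) = 0.02745·(1+2.933)/(2·0.8343)
= 0.02745·3.9330/1.6686 = 0.06470

Final: 0.06470


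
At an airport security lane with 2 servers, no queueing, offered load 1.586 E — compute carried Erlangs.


B(2,1.586) = 0.327210 (Erlang-B)
Carried load = a(1 − B) = 1.586·(1 − 0.327210) = 1.586·0.672790 = 1.0670 E

Final: 1.0670 Erlangs


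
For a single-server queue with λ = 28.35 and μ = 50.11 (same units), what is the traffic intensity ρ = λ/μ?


ρ = λ/μ = 28.35/50.11 = 0.5658

Final: 0.5658


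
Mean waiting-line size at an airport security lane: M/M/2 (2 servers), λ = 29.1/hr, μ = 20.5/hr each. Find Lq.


a = λ/μ = 1.4195; ρ = a/2 = 0.7098
P₀ = 0.169757
Lq = P₀·a^c·ρ / (c!·(1−ρ)²) = 0.169757·2.01501·0.7098/(2·0.08424)
= 1.44099

Final: 1.44099


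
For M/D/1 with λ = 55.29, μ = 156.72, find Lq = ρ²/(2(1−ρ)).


ρ = 55.29/156.72 = 0.3528
M/D/1: Lq = ρ²/(2(1−ρ)) = 0.1245/(2·0.6472) = 0.09616

Final: 0.09616


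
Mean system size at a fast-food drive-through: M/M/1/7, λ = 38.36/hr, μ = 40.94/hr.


ρ = 38.36/40.94 = 0.9370
L = ρ[1 − (K+1)ρ^K + Kρ^(K+1)] / [(1−ρ)(1−ρ^(K+1))]
Numerator: 0.9370·(1 − 8·0.634038 + 7·0.594082) = 0.080830
Denominator: (0.06302)·(0.405918) = 0.025581
L = 0.080830/0.025581 = 3.1598

Final: 3.1598


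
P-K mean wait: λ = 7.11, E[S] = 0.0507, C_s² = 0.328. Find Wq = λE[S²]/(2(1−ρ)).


ρ = λ·E[S] = 7.11·0.0507 = 0.3605
E[S²] = E[S]²(1+C_s²) = 0.0507²·(1+0.328) = 0.003414
Wq = λ·E[S²]/(2(1−ρ)) = 7.11·0.003414/(2·0.6395) = 0.01898 hr

Final: 0.01898 hr


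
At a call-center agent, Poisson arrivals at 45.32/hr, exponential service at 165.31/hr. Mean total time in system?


W = 1/(μ−λ) = 1/(165.31 − 45.32) = 1/119.99 = 0.008334 hr

Final: 0.008334 hr


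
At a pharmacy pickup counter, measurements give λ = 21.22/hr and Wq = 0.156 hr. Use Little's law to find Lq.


Lq = λWq = 21.22·0.156 = 3.3103

Final: 3.3103


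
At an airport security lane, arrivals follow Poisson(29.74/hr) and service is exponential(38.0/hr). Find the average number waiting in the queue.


ρ = 29.74/38.0 = 0.7826
Lq = ρ²/(1−ρ) = 0.6125/0.2174 = 2.8179

Final: 2.8179


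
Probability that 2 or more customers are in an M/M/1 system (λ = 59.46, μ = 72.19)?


ρ = 59.46/72.19 = 0.8237
P(N ≥ n) = ρ^n = 0.8237^2 = 0.678415

Final: 0.678415


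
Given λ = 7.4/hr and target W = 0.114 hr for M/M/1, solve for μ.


W = 1/(μ−λ) ⇒ μ − λ = 1/W = 1/0.114 = 8.7719
μ = λ + 1/W = 7.4 + 8.7719 = 16.1719 per hr

Final: 16.1719 /hr


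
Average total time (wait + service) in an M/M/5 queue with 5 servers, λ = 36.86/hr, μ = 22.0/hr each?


a = 1.6755; ρ = 0.3351; P₀ = 0.186682
Lq = P₀·a^c·ρ/(c!(1−ρ)²) = 0.01557
Wq = Lq/λ = 0.01557/36.86 = 0.0004223 hr
W = Wq + 1/μ = 0.0004223 + 0.04545 = 0.04588 hr

Final: 0.04588 hr


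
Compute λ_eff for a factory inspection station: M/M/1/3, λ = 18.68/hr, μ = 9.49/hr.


ρ = 1.9684; P_K = (1−ρ)ρ^3/(1−ρ^4) = 0.527080
λ_eff = λ(1 − P_K) = 18.68·(1 − 0.527080) = 18.68·0.472920 = 8.8341 /hr

Final: 8.8341 /hr


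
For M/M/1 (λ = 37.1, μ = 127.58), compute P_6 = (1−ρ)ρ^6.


ρ = 37.1/127.58 = 0.2908
P_n = (1−ρ)·ρ^n = (1 − 0.2908)·0.2908^6 = 0.7092·0.0006047 = 0.0004289

Final: 0.0004289


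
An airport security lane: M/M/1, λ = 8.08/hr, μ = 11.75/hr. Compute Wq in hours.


ρ = 8.08/11.75 = 0.6877
Wq = ρ/(μ−λ) = 0.6877/(11.75 − 8.08) = 0.6877/3.67 = 0.1874 hr

Final: 0.1874 hr


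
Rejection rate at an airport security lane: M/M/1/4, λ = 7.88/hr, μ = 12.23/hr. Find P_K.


ρ = λ/μ = 7.88/12.23 = 0.6443
P_K = (1−ρ)ρ^K/(1−ρ^(K+1)) = (0.3557·0.172345)/(1 − 0.111045)
= 0.061300/0.888955 = 0.068958

Final: 0.068958


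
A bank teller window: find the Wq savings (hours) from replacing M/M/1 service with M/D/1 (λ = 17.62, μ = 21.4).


ρ = 17.62/21.4 = 0.8234
Wq(M/M/1) = ρ/(μ−λ) = 0.8234/3.78 = 0.21782 hr
Wq(M/D/1) = ρ/(2(μ−λ)) = 0.10891 hr
Savings = 0.21782 − 0.10891 = 0.10891 hr

Final: 0.10891 hr


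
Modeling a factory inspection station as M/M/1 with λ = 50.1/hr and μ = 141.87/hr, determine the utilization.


ρ = λ/μ = 50.1/141.87 = 0.3531

Final: 0.3531


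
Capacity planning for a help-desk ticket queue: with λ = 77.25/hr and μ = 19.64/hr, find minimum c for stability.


Stability requires cμ > λ ⇔ c > λ/μ.
λ/μ = 77.25/19.64 = 3.9333
Minimum integer c = ⌊3.9333⌋ + 1 = 4
Check: 4·19.64 = 78.56 > 77.25, while 3·19.64 = 58.92 ≤ 77.25

Final: 4 servers


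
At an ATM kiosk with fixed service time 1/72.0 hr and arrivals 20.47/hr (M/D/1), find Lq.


ρ = 20.47/72.0 = 0.2843
M/D/1: Lq = ρ²/(2(1−ρ)) = 0.08083/(2·0.7157) = 0.05647

Final: 0.05647


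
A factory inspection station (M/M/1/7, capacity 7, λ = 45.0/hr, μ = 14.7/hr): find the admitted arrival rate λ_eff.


ρ = 3.0612; P_K = (1−ρ)ρ^7/(1−ρ^8) = 0.673421
λ_eff = λ(1 − P_K) = 45.0·(1 − 0.673421) = 45.0·0.326579 = 14.6961 /hr

Final: 14.6961 /hr


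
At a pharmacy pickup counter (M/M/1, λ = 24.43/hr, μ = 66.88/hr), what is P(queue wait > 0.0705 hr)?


ρ = 24.43/66.88 = 0.3653
P(Wq > t) = ρ·e^{−(μ−λ)t} = 0.3653·e^{−2.9927}
= 0.3653·0.050151 = 0.018319

Final: 0.018319


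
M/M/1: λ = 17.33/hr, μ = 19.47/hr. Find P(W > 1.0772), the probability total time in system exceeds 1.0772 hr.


W ~ Exponential(μ−λ) for M/M/1.
μ − λ = 19.47 − 17.33 = 2.1400
P(W > t) = e^{−(μ−λ)t} = e^{−2.3052} = 0.099738

Final: 0.099738


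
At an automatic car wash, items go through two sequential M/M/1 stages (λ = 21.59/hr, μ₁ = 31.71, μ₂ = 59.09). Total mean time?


Each node sees arrival rate λ = 21.59/hr (tandem ⇒ throughput preserved).
W₁ = 1/(μ₁−λ) = 1/(31.71−21.59) = 0.09881 hr
W₂ = 1/(μ₂−λ) = 1/(59.09−21.59) = 0.02667 hr
W_total = W₁ + W₂ = 0.09881 + 0.02667 = 0.12548 hr

Final: 0.12548 hr


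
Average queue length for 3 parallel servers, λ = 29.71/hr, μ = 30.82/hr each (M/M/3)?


a = λ/μ = 0.9640; ρ = a/3 = 0.3213
P₀ = 0.377557
Lq = P₀·a^c·ρ / (c!·(1−ρ)²) = 0.377557·0.89580·0.3213/(6·0.46060)
= 0.03933

Final: 0.03933


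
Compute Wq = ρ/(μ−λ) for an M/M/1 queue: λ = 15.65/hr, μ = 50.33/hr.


ρ = 15.65/50.33 = 0.3109
Wq = ρ/(μ−λ) = 0.3109/(50.33 − 15.65) = 0.3109/34.68 = 0.008966 hr

Final: 0.008966 hr


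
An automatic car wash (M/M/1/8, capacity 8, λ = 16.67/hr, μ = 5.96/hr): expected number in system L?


ρ = 16.67/5.96 = 2.7970
L = ρ[1 − (K+1)ρ^K + Kρ^(K+1)] / [(1−ρ)(1−ρ^(K+1))]
Numerator: 2.7970·(1 − 9·3745.542426 + 8·10476.206752) = 140130.851046
Denominator: (-1.7970)·(-10475.206752) = 18823.735622
L = 140130.851046/18823.735622 = 7.4444

Final: 7.4444


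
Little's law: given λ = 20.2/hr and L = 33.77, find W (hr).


W = L/λ = 33.77/20.2 = 1.6718 hr

Final: 1.6718 hr


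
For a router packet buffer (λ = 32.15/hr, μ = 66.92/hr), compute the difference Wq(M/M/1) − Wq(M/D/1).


ρ = 32.15/66.92 = 0.4804
Wq(M/M/1) = ρ/(μ−λ) = 0.4804/34.77 = 0.01382 hr
Wq(M/D/1) = ρ/(2(μ−λ)) = 0.006909 hr
Savings = 0.01382 − 0.006909 = 0.006909 hr

Final: 0.006909 hr


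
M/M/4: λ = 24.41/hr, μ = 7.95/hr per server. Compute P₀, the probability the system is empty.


a = λ/μ = 24.41/7.95 = 3.0704; ρ = a/c = 0.7676
Σ_{k=0}^{3} a^k/k! (terms k=0..3) = 1.00000 + 3.07044 + 4.71380 + 4.82448 = 13.60872
Tail: a^4/(4!(1−ρ)) = 88.87970/(24·0.2324) = 15.93581
P₀ = 1/(13.60872 + 15.93581) = 1/29.54453 = 0.033847

Final: 0.033847


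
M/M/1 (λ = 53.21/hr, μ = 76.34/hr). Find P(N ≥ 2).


ρ = 53.21/76.34 = 0.6970
P(N ≥ n) = ρ^n = 0.6970^2 = 0.485828

Final: 0.485828


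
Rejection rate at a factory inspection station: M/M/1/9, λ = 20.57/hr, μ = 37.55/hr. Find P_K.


ρ = λ/μ = 20.57/37.55 = 0.5478
P_K = (1−ρ)ρ^K/(1−ρ^(K+1)) = (0.4522·0.004442)/(1 − 0.002434)
= 0.002009/0.997566 = 0.002014

Final: 0.002014


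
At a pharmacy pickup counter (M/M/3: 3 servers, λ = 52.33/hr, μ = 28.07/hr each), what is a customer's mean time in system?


a = 1.8643; ρ = 0.6214; P₀ = 0.134148
Lq = P₀·a^c·ρ/(c!(1−ρ)²) = 0.62811
Wq = Lq/λ = 0.62811/52.33 = 0.01200 hr
W = Wq + 1/μ = 0.01200 + 0.03563 = 0.04763 hr

Final: 0.04763 hr


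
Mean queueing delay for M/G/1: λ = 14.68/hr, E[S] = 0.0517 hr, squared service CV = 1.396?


ρ = λ·E[S] = 14.68·0.0517 = 0.7590
E[S²] = E[S]²(1+C_s²) = 0.0517²·(1+1.396) = 0.006404
Wq = λ·E[S²]/(2(1−ρ)) = 14.68·0.006404/(2·0.2410) = 0.19501 hr

Final: 0.19501 hr


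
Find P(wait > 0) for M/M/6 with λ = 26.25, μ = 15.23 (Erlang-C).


a = λ/μ = 1.7236; ρ = a/6 = 0.2873
P₀ = 0.178322 (from M/M/c formula)
C(c,a) = [a^c/(c!(1−ρ))]·P₀ = [26.21660/(720·0.7127)]·0.178322
= 0.05109·0.178322 = 0.009110

Final: 0.009110


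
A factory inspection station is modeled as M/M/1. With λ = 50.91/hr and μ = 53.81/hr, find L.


ρ = λ/μ = 50.91/53.81 = 0.9461
L = ρ/(1−ρ) = 0.9461/(1 − 0.9461) = 0.9461/0.05389 = 17.5552

Final: 17.5552


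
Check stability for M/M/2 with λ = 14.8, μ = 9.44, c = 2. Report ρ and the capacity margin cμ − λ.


Total capacity cμ = 2·9.44 = 18.88/hr
ρ = λ/(cμ) = 14.8/18.88 = 0.7839
Stable ⇔ ρ < 1: YES
Spare capacity = cμ − λ = 18.88 − 14.8 = 4.08/hr

Final: ρ = 0.7839; stable; margin = 4.08/hr


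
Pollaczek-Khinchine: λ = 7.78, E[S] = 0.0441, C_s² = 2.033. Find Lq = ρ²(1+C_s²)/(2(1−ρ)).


ρ = λ·E[S] = 7.78·0.0441 = 0.3431
Lq = ρ²(1+C_s²)/(2(1−ρ)) = 0.1177·(1+2.033)/(2·0.6569)
= 0.1177·3.0330/1.3138 = 0.27176

Final: 0.27176


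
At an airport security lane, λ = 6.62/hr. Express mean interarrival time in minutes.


Mean interarrival time = 1/λ = 1/6.62 hour = 0.15106 hour
In minutes: 0.15106 × 60 = 9.0634 min

Final: 9.0634 min


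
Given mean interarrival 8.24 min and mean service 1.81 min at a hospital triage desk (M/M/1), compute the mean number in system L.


λ = 60/8.24 = 7.2816 /hr
μ = 60/1.81 = 33.1492 /hr
ρ = λ/μ = 7.2816/33.1492 = 0.2197
L = ρ/(1−ρ) = 0.2197/0.7803 = 0.2815

Final: 0.2815


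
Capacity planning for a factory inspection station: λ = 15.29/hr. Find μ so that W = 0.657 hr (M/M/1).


W = 1/(μ−λ) ⇒ μ − λ = 1/W = 1/0.657 = 1.5221
μ = λ + 1/W = 15.29 + 1.5221 = 16.8121 per hr

Final: 16.8121 /hr


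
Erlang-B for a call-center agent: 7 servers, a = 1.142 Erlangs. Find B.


B(c,a) = (a^c/c!) / Σ_{k=0}^{c} a^k/k!
a^7/7! = 0.0005026
Σ terms (k=0..7): 1.00000 + 1.14200 + 0.65208 + 0.24823 + 0.07087 + 0.01619 + 0.003081 + 0.0005026 = 3.132946
B = 0.0005026/3.132946 = 0.0001604

Final: 0.0001604


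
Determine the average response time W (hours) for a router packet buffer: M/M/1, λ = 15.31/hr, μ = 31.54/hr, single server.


W = 1/(μ−λ) = 1/(31.54 − 15.31) = 1/16.23 = 0.06161 hr

Final: 0.06161 hr


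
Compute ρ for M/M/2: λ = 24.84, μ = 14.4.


ρ = λ/(cμ) = 24.84/(2·14.4) = 24.84/28.80 = 0.8625

Final: 0.8625


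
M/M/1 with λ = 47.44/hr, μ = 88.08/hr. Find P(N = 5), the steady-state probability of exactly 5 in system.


ρ = 47.44/88.08 = 0.5386
P_n = (1−ρ)·ρ^n = (1 − 0.5386)·0.5386^5 = 0.4614·0.045325 = 0.020913

Final: 0.020913


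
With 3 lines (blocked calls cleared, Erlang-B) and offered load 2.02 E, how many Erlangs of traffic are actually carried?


B(3,2.02) = 0.213514 (Erlang-B)
Carried load = a(1 − B) = 2.02·(1 − 0.213514) = 2.02·0.786486 = 1.5887 E

Final: 1.5887 Erlangs


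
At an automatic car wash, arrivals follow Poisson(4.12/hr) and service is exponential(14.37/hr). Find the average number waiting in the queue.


ρ = 4.12/14.37 = 0.2867
Lq = ρ²/(1−ρ) = 0.08220/0.7133 = 0.1152

Final: 0.1152


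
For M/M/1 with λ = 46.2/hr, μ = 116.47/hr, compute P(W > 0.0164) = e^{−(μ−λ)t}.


W ~ Exponential(μ−λ) for M/M/1.
μ − λ = 116.47 − 46.2 = 70.2700
P(W > t) = e^{−(μ−λ)t} = e^{−1.1524} = 0.315869

Final: 0.315869


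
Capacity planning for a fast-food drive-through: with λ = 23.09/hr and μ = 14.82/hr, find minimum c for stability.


Stability requires cμ > λ ⇔ c > λ/μ.
λ/μ = 23.09/14.82 = 1.5580
Minimum integer c = ⌊1.5580⌋ + 1 = 2
Check: 2·14.82 = 29.64 > 23.09, while 1·14.82 = 14.82 ≤ 23.09

Final: 2 servers


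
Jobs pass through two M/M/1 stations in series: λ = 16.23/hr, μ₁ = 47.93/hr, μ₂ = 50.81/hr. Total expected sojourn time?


Each node sees arrival rate λ = 16.23/hr (tandem ⇒ throughput preserved).
W₁ = 1/(μ₁−λ) = 1/(47.93−16.23) = 0.03155 hr
W₂ = 1/(μ₂−λ) = 1/(50.81−16.23) = 0.02892 hr
W_total = W₁ + W₂ = 0.03155 + 0.02892 = 0.06046 hr

Final: 0.06046 hr


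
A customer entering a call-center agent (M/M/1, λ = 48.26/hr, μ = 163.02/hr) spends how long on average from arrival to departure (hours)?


W = 1/(μ−λ) = 1/(163.02 − 48.26) = 1/114.76 = 0.008714 hr

Final: 0.008714 hr


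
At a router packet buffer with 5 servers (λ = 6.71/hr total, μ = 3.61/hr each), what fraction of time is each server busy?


ρ = λ/(cμ) = 6.71/(5·3.61) = 6.71/18.05 = 0.3717

Final: 0.3717


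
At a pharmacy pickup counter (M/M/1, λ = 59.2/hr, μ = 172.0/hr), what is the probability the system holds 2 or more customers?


ρ = 59.2/172.0 = 0.3442
P(N ≥ n) = ρ^n = 0.3442^2 = 0.118464

Final: 0.118464


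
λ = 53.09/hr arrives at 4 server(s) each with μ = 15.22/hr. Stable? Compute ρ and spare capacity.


Total capacity cμ = 4·15.22 = 60.88/hr
ρ = λ/(cμ) = 53.09/60.88 = 0.8720
Stable ⇔ ρ < 1: YES
Spare capacity = cμ − λ = 60.88 − 53.09 = 7.79/hr

Final: ρ = 0.8720; stable; margin = 7.79/hr


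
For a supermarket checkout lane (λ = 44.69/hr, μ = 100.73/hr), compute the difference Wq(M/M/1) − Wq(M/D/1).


ρ = 44.69/100.73 = 0.4437
Wq(M/M/1) = ρ/(μ−λ) = 0.4437/56.04 = 0.007917 hr
Wq(M/D/1) = ρ/(2(μ−λ)) = 0.003958 hr
Savings = 0.007917 − 0.003958 = 0.003958 hr

Final: 0.003958 hr


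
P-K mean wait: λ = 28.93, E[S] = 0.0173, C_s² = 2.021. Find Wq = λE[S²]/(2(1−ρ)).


ρ = λ·E[S] = 28.93·0.0173 = 0.5005
E[S²] = E[S]²(1+C_s²) = 0.0173²·(1+2.021) = 0.0009042
Wq = λ·E[S²]/(2(1−ρ)) = 28.93·0.0009042/(2·0.4995) = 0.02618 hr

Final: 0.02618 hr


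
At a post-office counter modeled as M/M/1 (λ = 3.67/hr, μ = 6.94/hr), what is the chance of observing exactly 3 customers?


ρ = 3.67/6.94 = 0.5288
P_n = (1−ρ)·ρ^n = (1 − 0.5288)·0.5288^3 = 0.4712·0.147884 = 0.069680

Final: 0.069680


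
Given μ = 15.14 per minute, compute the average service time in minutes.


Mean service time = 1/μ = 1/15.14 minute = 0.06605 minute
In minutes: 0.06605 × 1 = 0.06605 min

Final: 0.06605 min


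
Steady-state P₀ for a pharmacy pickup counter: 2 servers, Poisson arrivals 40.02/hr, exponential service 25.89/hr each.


a = λ/μ = 40.02/25.89 = 1.5458; ρ = a/c = 0.7729
Σ_{k=0}^{1} a^k/k! (terms k=0..1) = 1.00000 + 1.54577 = 2.54577
Tail: a^2/(2!(1−ρ)) = 2.38941/(2·0.2271) = 5.26035
P₀ = 1/(2.54577 + 5.26035) = 1/7.80612 = 0.128105

Final: 0.128105


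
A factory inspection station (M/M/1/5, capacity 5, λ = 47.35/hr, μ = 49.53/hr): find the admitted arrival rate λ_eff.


ρ = 0.9560; P_K = (1−ρ)ρ^5/(1−ρ^6) = 0.148489
λ_eff = λ(1 − P_K) = 47.35·(1 − 0.148489) = 47.35·0.851511 = 40.3190 /hr

Final: 40.3190 /hr


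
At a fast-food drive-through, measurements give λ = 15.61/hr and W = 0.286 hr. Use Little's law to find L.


L = λW = 15.61·0.286 = 4.4645

Final: 4.4645


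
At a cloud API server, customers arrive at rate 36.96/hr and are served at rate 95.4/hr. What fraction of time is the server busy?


ρ = λ/μ = 36.96/95.4 = 0.3874

Final: 0.3874


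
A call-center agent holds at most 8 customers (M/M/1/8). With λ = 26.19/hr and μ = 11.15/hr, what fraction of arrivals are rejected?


ρ = λ/μ = 26.19/11.15 = 2.3489
P_K = (1−ρ)ρ^K/(1−ρ^(K+1)) = (-1.3489·926.584537)/(1 − 2176.434890)
= -1249.850353/-2175.434890 = 0.574529

Final: 0.574529


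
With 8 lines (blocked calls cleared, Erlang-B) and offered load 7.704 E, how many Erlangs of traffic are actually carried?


B(8,7.704) = 0.219008 (Erlang-B)
Carried load = a(1 − B) = 7.704·(1 − 0.219008) = 7.704·0.780992 = 6.0168 E

Final: 6.0168 Erlangs


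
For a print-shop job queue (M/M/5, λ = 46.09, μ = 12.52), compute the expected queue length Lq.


a = λ/μ = 3.6813; ρ = a/5 = 0.7363
P₀ = 0.020497
Lq = P₀·a^c·ρ / (c!·(1−ρ)²) = 0.020497·676.10149·0.7363/(120·0.06956)
= 1.22239

Final: 1.22239


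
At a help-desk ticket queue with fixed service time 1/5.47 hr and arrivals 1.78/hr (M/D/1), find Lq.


ρ = 1.78/5.47 = 0.3254
M/D/1: Lq = ρ²/(2(1−ρ)) = 0.1059/(2·0.6746) = 0.07849

Final: 0.07849


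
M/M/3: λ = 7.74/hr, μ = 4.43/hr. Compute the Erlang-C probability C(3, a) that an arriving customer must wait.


a = λ/μ = 1.7472; ρ = a/3 = 0.5824
P₀ = 0.156199 (from M/M/c formula)
C(c,a) = [a^c/(c!(1−ρ))]·P₀ = [5.33349/(6·0.4176)]·0.156199
= 2.12859·0.156199 = 0.332484

Final: 0.332484


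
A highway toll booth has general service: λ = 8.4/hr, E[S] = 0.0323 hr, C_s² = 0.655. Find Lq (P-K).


ρ = λ·E[S] = 8.4·0.0323 = 0.2713
Lq = ρ²(1+C_s²)/(2(1−ρ)) = 0.07361·(1+0.655)/(2·0.7287)
= 0.07361·1.6550/1.4574 = 0.08360

Final: 0.08360


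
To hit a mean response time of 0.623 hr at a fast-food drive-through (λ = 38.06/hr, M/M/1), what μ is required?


W = 1/(μ−λ) ⇒ μ − λ = 1/W = 1/0.623 = 1.6051
μ = λ + 1/W = 38.06 + 1.6051 = 39.6651 per hr

Final: 39.6651 /hr


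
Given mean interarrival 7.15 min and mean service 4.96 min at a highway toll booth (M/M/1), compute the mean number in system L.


λ = 60/7.15 = 8.3916 /hr
μ = 60/4.96 = 12.0968 /hr
ρ = λ/μ = 8.3916/12.0968 = 0.6937
L = ρ/(1−ρ) = 0.6937/0.3063 = 2.2648

Final: 2.2648


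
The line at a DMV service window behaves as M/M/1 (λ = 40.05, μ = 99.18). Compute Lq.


ρ = 40.05/99.18 = 0.4038
Lq = ρ²/(1−ρ) = 0.1631/0.5962 = 0.2735

Final: 0.2735


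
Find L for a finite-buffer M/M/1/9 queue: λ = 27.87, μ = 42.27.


ρ = 27.87/42.27 = 0.6593
L = ρ[1 − (K+1)ρ^K + Kρ^(K+1)] / [(1−ρ)(1−ρ^(K+1))]
Numerator: 0.6593·(1 − 10·0.023547 + 9·0.015526) = 0.596206
Denominator: (0.3407)·(0.984474) = 0.335378
L = 0.596206/0.335378 = 1.7777

Final: 1.7777


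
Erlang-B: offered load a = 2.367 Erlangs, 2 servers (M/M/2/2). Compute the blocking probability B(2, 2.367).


B(c,a) = (a^c/c!) / Σ_{k=0}^{c} a^k/k!
a^2/2! = 2.801344
Σ terms (k=0..2): 1.00000 + 2.36700 + 2.80134 = 6.168344
B = 2.801344/6.168344 = 0.454149

Final: 0.454149


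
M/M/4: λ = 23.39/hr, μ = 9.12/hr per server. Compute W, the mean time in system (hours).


a = 2.5647; ρ = 0.6412; P₀ = 0.068078
Lq = P₀·a^c·ρ/(c!(1−ρ)²) = 0.61114
Wq = Lq/λ = 0.61114/23.39 = 0.02613 hr
W = Wq + 1/μ = 0.02613 + 0.10965 = 0.13578 hr

Final: 0.13578 hr


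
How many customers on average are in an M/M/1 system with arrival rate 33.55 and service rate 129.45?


ρ = λ/μ = 33.55/129.45 = 0.2592
L = ρ/(1−ρ) = 0.2592/(1 − 0.2592) = 0.2592/0.7408 = 0.3498

Final: 0.3498


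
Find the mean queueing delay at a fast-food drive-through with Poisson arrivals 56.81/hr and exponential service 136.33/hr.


ρ = 56.81/136.33 = 0.4167
Wq = ρ/(μ−λ) = 0.4167/(136.33 − 56.81) = 0.4167/79.52 = 0.005240 hr

Final: 0.005240 hr


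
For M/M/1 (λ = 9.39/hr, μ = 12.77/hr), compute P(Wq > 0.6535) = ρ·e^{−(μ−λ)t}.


ρ = 9.39/12.77 = 0.7353
P(Wq > t) = ρ·e^{−(μ−λ)t} = 0.7353·e^{−2.2088}
= 0.7353·0.109829 = 0.080759

Final: 0.080759


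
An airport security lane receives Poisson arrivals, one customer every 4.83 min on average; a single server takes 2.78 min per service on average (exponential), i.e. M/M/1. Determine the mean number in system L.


λ = 60/4.83 = 12.4224 /hr
μ = 60/2.78 = 21.5827 /hr
ρ = λ/μ = 12.4224/21.5827 = 0.5756
L = ρ/(1−ρ) = 0.5756/0.4244 = 1.3561

Final: 1.3561


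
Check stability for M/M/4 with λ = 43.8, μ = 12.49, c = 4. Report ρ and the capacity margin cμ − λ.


Total capacity cμ = 4·12.49 = 49.96/hr
ρ = λ/(cμ) = 43.8/49.96 = 0.8767
Stable ⇔ ρ < 1: YES
Spare capacity = cμ − λ = 49.96 − 43.8 = 6.16/hr

Final: ρ = 0.8767; stable; margin = 6.16/hr


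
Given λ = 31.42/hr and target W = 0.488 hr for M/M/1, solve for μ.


W = 1/(μ−λ) ⇒ μ − λ = 1/W = 1/0.488 = 2.0492
μ = λ + 1/W = 31.42 + 2.0492 = 33.4692 per hr

Final: 33.4692 /hr


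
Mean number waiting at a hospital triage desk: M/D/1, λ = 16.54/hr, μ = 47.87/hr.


ρ = 16.54/47.87 = 0.3455
M/D/1: Lq = ρ²/(2(1−ρ)) = 0.1194/(2·0.6545) = 0.09120

Final: 0.09120


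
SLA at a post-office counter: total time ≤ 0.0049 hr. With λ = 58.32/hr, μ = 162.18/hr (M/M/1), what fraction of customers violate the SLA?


W ~ Exponential(μ−λ) for M/M/1.
μ − λ = 162.18 − 58.32 = 103.8600
P(W > t) = e^{−(μ−λ)t} = e^{−0.5089} = 0.601148

Final: 0.601148


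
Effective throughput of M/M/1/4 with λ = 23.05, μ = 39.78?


ρ = 0.5794; P_K = (1−ρ)ρ^4/(1−ρ^5) = 0.050721
λ_eff = λ(1 − P_K) = 23.05·(1 − 0.050721) = 23.05·0.949279 = 21.8809 /hr

Final: 21.8809 /hr


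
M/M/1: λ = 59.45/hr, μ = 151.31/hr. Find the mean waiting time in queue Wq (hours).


ρ = 59.45/151.31 = 0.3929
Wq = ρ/(μ−λ) = 0.3929/(151.31 − 59.45) = 0.3929/91.86 = 0.004277 hr

Final: 0.004277 hr


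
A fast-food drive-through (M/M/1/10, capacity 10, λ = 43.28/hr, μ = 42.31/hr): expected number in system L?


ρ = 43.28/42.31 = 1.0229
L = ρ[1 − (K+1)ρ^K + Kρ^(K+1)] / [(1−ρ)(1−ρ^(K+1))]
Numerator: 1.0229·(1 − 11·1.254418 + 10·1.283177) = 0.033931
Denominator: (-0.02293)·(-0.283177) = 0.006492
L = 0.033931/0.006492 = 5.2264

Final: 5.2264


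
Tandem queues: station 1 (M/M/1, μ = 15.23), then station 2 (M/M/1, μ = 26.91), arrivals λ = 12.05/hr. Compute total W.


Each node sees arrival rate λ = 12.05/hr (tandem ⇒ throughput preserved).
W₁ = 1/(μ₁−λ) = 1/(15.23−12.05) = 0.31447 hr
W₂ = 1/(μ₂−λ) = 1/(26.91−12.05) = 0.06729 hr
W_total = W₁ + W₂ = 0.31447 + 0.06729 = 0.38176 hr

Final: 0.38176 hr


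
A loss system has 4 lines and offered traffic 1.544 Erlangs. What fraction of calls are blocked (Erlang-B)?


B(c,a) = (a^c/c!) / Σ_{k=0}^{c} a^k/k!
a^4/4! = 0.236798
Σ terms (k=0..4): 1.00000 + 1.54400 + 1.19197 + 0.61347 + 0.23680 = 4.586232
B = 0.236798/4.586232 = 0.051632

Final: 0.051632


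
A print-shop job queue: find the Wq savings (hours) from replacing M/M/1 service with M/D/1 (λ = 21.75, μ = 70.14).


ρ = 21.75/70.14 = 0.3101
Wq(M/M/1) = ρ/(μ−λ) = 0.3101/48.39 = 0.006408 hr
Wq(M/D/1) = ρ/(2(μ−λ)) = 0.003204 hr
Savings = 0.006408 − 0.003204 = 0.003204 hr

Final: 0.003204 hr


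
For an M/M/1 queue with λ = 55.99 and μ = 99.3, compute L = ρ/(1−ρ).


ρ = λ/μ = 55.99/99.3 = 0.5638
L = ρ/(1−ρ) = 0.5638/(1 − 0.5638) = 0.5638/0.4362 = 1.2928

Final: 1.2928


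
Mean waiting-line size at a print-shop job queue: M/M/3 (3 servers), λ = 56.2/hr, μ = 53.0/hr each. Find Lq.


a = λ/μ = 1.0604; ρ = a/3 = 0.3535
P₀ = 0.341305
Lq = P₀·a^c·ρ / (c!·(1−ρ)²) = 0.341305·1.19229·0.3535/(6·0.41802)
= 0.05735

Final: 0.05735


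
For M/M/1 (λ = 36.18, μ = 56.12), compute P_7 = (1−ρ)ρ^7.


ρ = 36.18/56.12 = 0.6447
P_n = (1−ρ)·ρ^n = (1 − 0.6447)·0.6447^7 = 0.3553·0.046287 = 0.016446

Final: 0.016446


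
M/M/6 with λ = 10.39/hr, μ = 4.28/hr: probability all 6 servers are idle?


a = λ/μ = 10.39/4.28 = 2.4276; ρ = a/c = 0.4046
Σ_{k=0}^{5} a^k/k! (terms k=0..5) = 1.00000 + 2.42757 + 2.94655 + 2.38432 + 1.44702 + 0.70255 = 10.90801
Tail: a^6/(6!(1−ρ)) = 204.65892/(720·0.5954) = 0.47740
P₀ = 1/(10.90801 + 0.47740) = 1/11.38541 = 0.087832

Final: 0.087832


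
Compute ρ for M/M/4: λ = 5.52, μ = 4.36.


ρ = λ/(cμ) = 5.52/(4·4.36) = 5.52/17.44 = 0.3165

Final: 0.3165


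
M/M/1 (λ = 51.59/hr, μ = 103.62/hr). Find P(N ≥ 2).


ρ = 51.59/103.62 = 0.4979
P(N ≥ n) = ρ^n = 0.4979^2 = 0.247881

Final: 0.247881


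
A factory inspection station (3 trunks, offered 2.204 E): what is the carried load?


B(3,2.204) = 0.240572 (Erlang-B)
Carried load = a(1 − B) = 2.204·(1 − 0.240572) = 2.204·0.759428 = 1.6738 E

Final: 1.6738 Erlangs


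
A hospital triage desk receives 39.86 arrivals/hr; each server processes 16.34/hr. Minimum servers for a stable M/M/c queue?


Stability requires cμ > λ ⇔ c > λ/μ.
λ/μ = 39.86/16.34 = 2.4394
Minimum integer c = ⌊2.4394⌋ + 1 = 3
Check: 3·16.34 = 49.02 > 39.86, while 2·16.34 = 32.68 ≤ 39.86

Final: 3 servers


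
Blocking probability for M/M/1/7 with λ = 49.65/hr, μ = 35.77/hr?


ρ = λ/μ = 49.65/35.77 = 1.3880
P_K = (1−ρ)ρ^K/(1−ρ^(K+1)) = (-0.3880·9.926638)/(1 − 13.778518)
= -3.851880/-12.778518 = 0.301434

Final: 0.301434


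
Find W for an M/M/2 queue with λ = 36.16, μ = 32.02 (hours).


a = 1.1293; ρ = 0.5646; P₀ = 0.278244
Lq = P₀·a^c·ρ/(c!(1−ρ)²) = 0.52857
Wq = Lq/λ = 0.52857/36.16 = 0.01462 hr
W = Wq + 1/μ = 0.01462 + 0.03123 = 0.04585 hr

Final: 0.04585 hr


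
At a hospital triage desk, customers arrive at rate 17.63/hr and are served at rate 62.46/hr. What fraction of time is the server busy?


ρ = λ/μ = 17.63/62.46 = 0.2823

Final: 0.2823


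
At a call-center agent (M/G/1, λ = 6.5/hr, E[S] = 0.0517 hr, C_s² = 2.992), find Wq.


ρ = λ·E[S] = 6.5·0.0517 = 0.3361
E[S²] = E[S]²(1+C_s²) = 0.0517²·(1+2.992) = 0.010670
Wq = λ·E[S²]/(2(1−ρ)) = 6.5·0.010670/(2·0.6640) = 0.05223 hr

Final: 0.05223 hr


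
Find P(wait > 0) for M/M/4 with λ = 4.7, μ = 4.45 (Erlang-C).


a = λ/μ = 1.0562; ρ = a/4 = 0.2640
P₀ = 0.347131 (from M/M/c formula)
C(c,a) = [a^c/(c!(1−ρ))]·P₀ = [1.24438/(24·0.7360)]·0.347131
= 0.07045·0.347131 = 0.024456

Final: 0.024456


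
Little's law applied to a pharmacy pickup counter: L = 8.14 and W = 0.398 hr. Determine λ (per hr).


λ = L/W = 8.14/0.398 = 20.4523 /hr

Final: 20.4523 /hr


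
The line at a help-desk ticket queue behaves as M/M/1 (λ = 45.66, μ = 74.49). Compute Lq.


ρ = 45.66/74.49 = 0.6130
Lq = ρ²/(1−ρ) = 0.3757/0.3870 = 0.9708

Final: 0.9708


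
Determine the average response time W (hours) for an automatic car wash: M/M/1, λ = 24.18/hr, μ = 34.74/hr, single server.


W = 1/(μ−λ) = 1/(34.74 − 24.18) = 1/10.56 = 0.09470 hr

Final: 0.09470 hr


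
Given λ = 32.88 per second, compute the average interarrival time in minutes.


Mean interarrival time = 1/λ = 1/32.88 second = 0.03041 second
In minutes: 0.03041 × 0.0166667 = 0.0005069 min

Final: 0.0005069 min


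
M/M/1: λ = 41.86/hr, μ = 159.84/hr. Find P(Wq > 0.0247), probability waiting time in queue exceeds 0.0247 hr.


ρ = 41.86/159.84 = 0.2619
P(Wq > t) = ρ·e^{−(μ−λ)t} = 0.2619·e^{−2.9141}
= 0.2619·0.054253 = 0.014208

Final: 0.014208


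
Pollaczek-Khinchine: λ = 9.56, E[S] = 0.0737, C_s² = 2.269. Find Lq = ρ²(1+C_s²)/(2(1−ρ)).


ρ = λ·E[S] = 9.56·0.0737 = 0.7046
Lq = ρ²(1+C_s²)/(2(1−ρ)) = 0.4964·(1+2.269)/(2·0.2954)
= 0.4964·3.2690/0.5909 = 2.74653

Final: 2.74653


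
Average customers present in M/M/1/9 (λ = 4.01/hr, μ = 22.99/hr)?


ρ = 4.01/22.99 = 0.1744
L = ρ[1 − (K+1)ρ^K + Kρ^(K+1)] / [(1−ρ)(1−ρ^(K+1))]
Numerator: 0.1744·(1 − 10·0.0000001494 + 9·0.00000002606) = 0.174423
Denominator: (0.8256)·(1.000000) = 0.825576
L = 0.174423/0.825576 = 0.2113

Final: 0.2113


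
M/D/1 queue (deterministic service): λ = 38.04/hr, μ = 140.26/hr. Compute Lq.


ρ = 38.04/140.26 = 0.2712
M/D/1: Lq = ρ²/(2(1−ρ)) = 0.07356/(2·0.7288) = 0.05046

Final: 0.05046


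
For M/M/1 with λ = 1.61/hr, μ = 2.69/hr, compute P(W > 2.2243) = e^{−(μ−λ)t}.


W ~ Exponential(μ−λ) for M/M/1.
μ − λ = 2.69 − 1.61 = 1.0800
P(W > t) = e^{−(μ−λ)t} = e^{−2.4022} = 0.090515

Final: 0.090515


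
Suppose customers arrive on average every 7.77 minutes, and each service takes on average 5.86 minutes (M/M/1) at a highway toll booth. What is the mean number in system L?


λ = 60/7.77 = 7.7220 /hr
μ = 60/5.86 = 10.2389 /hr
ρ = λ/μ = 7.7220/10.2389 = 0.7542
L = ρ/(1−ρ) = 0.7542/0.2458 = 3.0681

Final: 3.0681


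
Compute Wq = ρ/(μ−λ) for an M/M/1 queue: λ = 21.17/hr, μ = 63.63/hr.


ρ = 21.17/63.63 = 0.3327
Wq = ρ/(μ−λ) = 0.3327/(63.63 − 21.17) = 0.3327/42.46 = 0.007836 hr

Final: 0.007836 hr


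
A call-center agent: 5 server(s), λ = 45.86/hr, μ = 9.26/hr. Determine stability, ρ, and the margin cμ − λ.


Total capacity cμ = 5·9.26 = 46.30/hr
ρ = λ/(cμ) = 45.86/46.30 = 0.9905
Stable ⇔ ρ < 1: YES
Spare capacity = cμ − λ = 46.30 − 45.86 = 0.44/hr

Final: ρ = 0.9905; stable; margin = 0.44/hr


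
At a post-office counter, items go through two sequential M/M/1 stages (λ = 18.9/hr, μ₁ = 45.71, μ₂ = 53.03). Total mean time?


Each node sees arrival rate λ = 18.9/hr (tandem ⇒ throughput preserved).
W₁ = 1/(μ₁−λ) = 1/(45.71−18.9) = 0.03730 hr
W₂ = 1/(μ₂−λ) = 1/(53.03−18.9) = 0.02930 hr
W_total = W₁ + W₂ = 0.03730 + 0.02930 = 0.06660 hr

Final: 0.06660 hr


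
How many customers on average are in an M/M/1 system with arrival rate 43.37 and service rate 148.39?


ρ = λ/μ = 43.37/148.39 = 0.2923
L = ρ/(1−ρ) = 0.2923/(1 − 0.2923) = 0.2923/0.7077 = 0.4130

Final: 0.4130


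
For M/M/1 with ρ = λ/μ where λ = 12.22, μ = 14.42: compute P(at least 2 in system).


ρ = 12.22/14.42 = 0.8474
P(N ≥ n) = ρ^n = 0.8474^2 = 0.718145

Final: 0.718145


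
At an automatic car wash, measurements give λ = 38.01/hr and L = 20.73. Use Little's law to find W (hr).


W = L/λ = 20.73/38.01 = 0.5454 hr

Final: 0.5454 hr


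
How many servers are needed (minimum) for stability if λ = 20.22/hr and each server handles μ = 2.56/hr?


Stability requires cμ > λ ⇔ c > λ/μ.
λ/μ = 20.22/2.56 = 7.8984
Minimum integer c = ⌊7.8984⌋ + 1 = 8
Check: 8·2.56 = 20.48 > 20.22, while 7·2.56 = 17.92 ≤ 20.22

Final: 8 servers


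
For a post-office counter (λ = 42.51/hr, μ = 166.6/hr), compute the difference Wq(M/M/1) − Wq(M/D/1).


ρ = 42.51/166.6 = 0.2552
Wq(M/M/1) = ρ/(μ−λ) = 0.2552/124.09 = 0.002056 hr
Wq(M/D/1) = ρ/(2(μ−λ)) = 0.001028 hr
Savings = 0.002056 − 0.001028 = 0.001028 hr

Final: 0.001028 hr


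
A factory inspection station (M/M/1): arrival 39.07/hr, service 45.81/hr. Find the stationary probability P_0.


ρ = 39.07/45.81 = 0.8529
P_n = (1−ρ)·ρ^n = (1 − 0.8529)·0.8529^0 = 0.1471·1.000000 = 0.147129

Final: 0.147129


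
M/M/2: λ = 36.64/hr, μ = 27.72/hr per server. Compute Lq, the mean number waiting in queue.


a = λ/μ = 1.3218; ρ = a/2 = 0.6609
P₀ = 0.204170
Lq = P₀·a^c·ρ / (c!·(1−ρ)²) = 0.204170·1.74713·0.6609/(2·0.11499)
= 1.02506

Final: 1.02506


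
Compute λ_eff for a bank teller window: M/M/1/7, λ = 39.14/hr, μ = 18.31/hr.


ρ = 2.1376; P_K = (1−ρ)ρ^7/(1−ρ^8) = 0.533416
λ_eff = λ(1 − P_K) = 39.14·(1 − 0.533416) = 39.14·0.466584 = 18.2621 /hr

Final: 18.2621 /hr


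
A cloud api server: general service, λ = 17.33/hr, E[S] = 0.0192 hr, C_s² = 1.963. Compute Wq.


ρ = λ·E[S] = 17.33·0.0192 = 0.3327
E[S²] = E[S]²(1+C_s²) = 0.0192²·(1+1.963) = 0.001092
Wq = λ·E[S²]/(2(1−ρ)) = 17.33·0.001092/(2·0.6673) = 0.01418 hr

Final: 0.01418 hr


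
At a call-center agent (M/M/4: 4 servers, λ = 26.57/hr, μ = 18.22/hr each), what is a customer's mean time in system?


a = 1.4583; ρ = 0.3646; P₀ = 0.230680
Lq = P₀·a^c·ρ/(c!(1−ρ)²) = 0.03925
Wq = Lq/λ = 0.03925/26.57 = 0.001477 hr
W = Wq + 1/μ = 0.001477 + 0.05488 = 0.05636 hr

Final: 0.05636 hr


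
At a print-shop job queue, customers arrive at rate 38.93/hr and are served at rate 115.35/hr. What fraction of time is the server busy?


ρ = λ/μ = 38.93/115.35 = 0.3375

Final: 0.3375


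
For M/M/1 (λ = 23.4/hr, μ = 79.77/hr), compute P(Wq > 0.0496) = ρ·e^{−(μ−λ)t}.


ρ = 23.4/79.77 = 0.2933
P(Wq > t) = ρ·e^{−(μ−λ)t} = 0.2933·e^{−2.7960}
= 0.2933·0.061057 = 0.017911

Final: 0.017911


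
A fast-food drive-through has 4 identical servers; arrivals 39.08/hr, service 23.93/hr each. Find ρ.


ρ = λ/(cμ) = 39.08/(4·23.93) = 39.08/95.72 = 0.4083

Final: 0.4083


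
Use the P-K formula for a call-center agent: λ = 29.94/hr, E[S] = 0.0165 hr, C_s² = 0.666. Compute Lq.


ρ = λ·E[S] = 29.94·0.0165 = 0.4940
Lq = ρ²(1+C_s²)/(2(1−ρ)) = 0.2440·(1+0.666)/(2·0.5060)
= 0.2440·1.6660/1.0120 = 0.40177

Final: 0.40177


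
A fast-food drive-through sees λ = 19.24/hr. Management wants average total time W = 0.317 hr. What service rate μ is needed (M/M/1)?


W = 1/(μ−λ) ⇒ μ − λ = 1/W = 1/0.317 = 3.1546
μ = λ + 1/W = 19.24 + 3.1546 = 22.3946 per hr

Final: 22.3946 /hr


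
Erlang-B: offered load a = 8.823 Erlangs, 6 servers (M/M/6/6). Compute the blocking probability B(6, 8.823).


B(c,a) = (a^c/c!) / Σ_{k=0}^{c} a^k/k!
a^6/6! = 655.186860
Σ terms (k=0..6): 1.00000 + 8.82300 + 38.92266 + 114.47156 + 252.49564 + 445.55380 + 655.18686 = 1516.453514
B = 655.186860/1516.453514 = 0.432052

Final: 0.432052


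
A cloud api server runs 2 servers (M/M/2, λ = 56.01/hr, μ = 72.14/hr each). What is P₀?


a = λ/μ = 56.01/72.14 = 0.7764; ρ = a/c = 0.3882
Σ_{k=0}^{1} a^k/k! (terms k=0..1) = 1.00000 + 0.77641 = 1.77641
Tail: a^2/(2!(1−ρ)) = 0.60281/(2·0.6118) = 0.49265
P₀ = 1/(1.77641 + 0.49265) = 1/2.26906 = 0.440711

Final: 0.440711


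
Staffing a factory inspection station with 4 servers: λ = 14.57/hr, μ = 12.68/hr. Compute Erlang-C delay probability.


a = λ/μ = 1.1491; ρ = a/4 = 0.2873
P₀ = 0.316058 (from M/M/c formula)
C(c,a) = [a^c/(c!(1−ρ))]·P₀ = [1.74326/(24·0.7127)]·0.316058
= 0.10191·0.316058 = 0.032210

Final: 0.032210


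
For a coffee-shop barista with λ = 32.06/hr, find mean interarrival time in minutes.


Mean interarrival time = 1/λ = 1/32.06 hour = 0.03119 hour
In minutes: 0.03119 × 60 = 1.8715 min

Final: 1.8715 min


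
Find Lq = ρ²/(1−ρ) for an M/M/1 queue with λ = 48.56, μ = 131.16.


ρ = 48.56/131.16 = 0.3702
Lq = ρ²/(1−ρ) = 0.1371/0.6298 = 0.2177

Final: 0.2177


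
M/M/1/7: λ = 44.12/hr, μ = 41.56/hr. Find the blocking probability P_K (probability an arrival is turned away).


ρ = λ/μ = 44.12/41.56 = 1.0616
P_K = (1−ρ)ρ^K/(1−ρ^(K+1)) = (-0.06160·1.519567)/(1 − 1.613168)
= -0.093602/-0.613168 = 0.152653

Final: 0.152653


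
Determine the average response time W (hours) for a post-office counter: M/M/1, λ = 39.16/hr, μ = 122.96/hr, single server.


W = 1/(μ−λ) = 1/(122.96 − 39.16) = 1/83.80 = 0.01193 hr

Final: 0.01193 hr


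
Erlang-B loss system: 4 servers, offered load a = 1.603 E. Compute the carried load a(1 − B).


B(4,1.603) = 0.056732 (Erlang-B)
Carried load = a(1 − B) = 1.603·(1 − 0.056732) = 1.603·0.943268 = 1.5121 E

Final: 1.5121 Erlangs


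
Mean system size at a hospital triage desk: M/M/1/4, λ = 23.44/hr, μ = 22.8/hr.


ρ = 23.44/22.8 = 1.0281
L = ρ[1 − (K+1)ρ^K + Kρ^(K+1)] / [(1−ρ)(1−ρ^(K+1))]
Numerator: 1.0281·(1 − 5·1.117097 + 4·1.148455) = 0.008565
Denominator: (-0.02807)·(-0.148455) = 0.004167
L = 0.008565/0.004167 = 2.0553

Final: 2.0553


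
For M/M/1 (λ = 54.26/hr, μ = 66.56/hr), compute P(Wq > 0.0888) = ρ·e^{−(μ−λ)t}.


ρ = 54.26/66.56 = 0.8152
P(Wq > t) = ρ·e^{−(μ−λ)t} = 0.8152·e^{−1.0922}
= 0.8152·0.335464 = 0.273472

Final: 0.273472
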